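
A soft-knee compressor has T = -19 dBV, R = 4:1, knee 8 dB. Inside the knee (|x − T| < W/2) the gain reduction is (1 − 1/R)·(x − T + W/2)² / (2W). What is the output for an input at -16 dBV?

-18.296875 dBV

x − T + W/2 = -16 − (-19) + 4 = 7.
GR = (1 − 1/4) × 7² / 16 = 0.75 × 49 / 16 = 2.296875 dB.
Output = -16 − 2.296875 = -18.296875 dBV.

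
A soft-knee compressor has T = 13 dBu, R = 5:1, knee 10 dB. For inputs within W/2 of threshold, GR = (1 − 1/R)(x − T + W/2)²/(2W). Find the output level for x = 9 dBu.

x − T + W/2 = 9 − 13 + 5 = 1.
GR = (1 − 1/5) × 1² / 20 = 0.8 × 1 / 20 = 0.04 dB.
Output = 9 − 0.04 = 8.96 dBu.

8.96 dBu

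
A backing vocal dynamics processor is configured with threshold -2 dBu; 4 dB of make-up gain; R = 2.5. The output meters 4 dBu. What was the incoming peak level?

3 dBu

Before make-up, the level was 4 − 4 = 0 dBu.
That's 2 dB above the -2 dBu threshold.
Input overshoot = R × output overshoot = 5 dB → input = -2 + 5 = 3 dBu.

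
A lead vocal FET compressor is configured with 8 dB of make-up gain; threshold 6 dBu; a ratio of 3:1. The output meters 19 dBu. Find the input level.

Stripping the +8 dB make-up gives 11 dBu at the gain stage.
That's 5 dB above the 6 dBu threshold.
Input overshoot = R × output overshoot = 15 dB → input = 6 + 15 = 21 dBu.

21 dBu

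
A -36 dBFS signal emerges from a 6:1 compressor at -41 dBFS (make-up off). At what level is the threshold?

Gain reduction = -36 − (-41) = 5 dB; output overshoot = GR / (R − 1) = 5 / 5 = 1 dB.
Threshold = output − output overshoot = -41 − 1 = -42 dBFS.

-42 dBFS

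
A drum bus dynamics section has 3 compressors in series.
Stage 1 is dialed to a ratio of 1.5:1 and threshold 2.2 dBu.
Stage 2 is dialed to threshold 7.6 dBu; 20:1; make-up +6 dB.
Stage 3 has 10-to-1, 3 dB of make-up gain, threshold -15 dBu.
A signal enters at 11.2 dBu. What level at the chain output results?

-9.137 dBu

Stage 1: 9 dB above 2.2 dBu, reduced 1.5:1 to 6 dB above → 8.2 dBu.
Stage 2: 0.6 dB above 7.6 dBu, reduced 20:1 to 0.03 dB above → 7.63 dBu; +6 dB make-up → 13.63 dBu.
Stage 3: 28.63 dB above -15 dBu, reduced 10:1 to 2.863 dB above → -12.137 dBu; +3 dB make-up → -9.137 dBu.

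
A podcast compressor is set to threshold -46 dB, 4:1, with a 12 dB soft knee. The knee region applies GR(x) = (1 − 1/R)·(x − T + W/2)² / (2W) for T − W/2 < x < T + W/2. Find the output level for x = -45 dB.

-46.53125 dB

x − T + W/2 = -45 − (-46) + 6 = 7.
GR = (1 − 1/4) × 7² / 24 = 0.75 × 49 / 24 = 1.53125 dB.
Output = -45 − 1.53125 = -46.53125 dB.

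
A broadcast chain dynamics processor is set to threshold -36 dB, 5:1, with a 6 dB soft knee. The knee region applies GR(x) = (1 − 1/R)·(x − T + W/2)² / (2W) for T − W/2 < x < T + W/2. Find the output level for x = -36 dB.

x − T + W/2 = -36 − (-36) + 3 = 3.
GR = (1 − 1/5) × 3² / 12 = 0.8 × 9 / 12 = 0.6 dB.
Output = -36 − 0.6 = -36.6 dB.

-36.6 dB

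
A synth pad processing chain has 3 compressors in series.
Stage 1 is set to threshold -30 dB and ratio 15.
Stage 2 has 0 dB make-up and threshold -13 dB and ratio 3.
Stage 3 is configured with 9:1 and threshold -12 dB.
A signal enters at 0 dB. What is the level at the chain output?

-28 dB

Stage 1: 0 dB is 30 dB over -30 dB; at 15:1 that becomes 2 dB over, giving -28 dB.
Stage 2: -28 dB ≤ -13 dB, so stage 2 doesn't engage; output -28 dB.
Stage 3: -28 dB ≤ -12 dB, so stage 3 doesn't engage; output -28 dB.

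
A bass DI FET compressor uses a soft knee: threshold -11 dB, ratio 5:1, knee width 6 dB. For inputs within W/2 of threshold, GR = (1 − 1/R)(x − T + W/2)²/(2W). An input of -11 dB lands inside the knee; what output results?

-11.6 dB

x − T + W/2 = -11 − (-11) + 3 = 3.
GR = (1 − 1/5) × 3² / 12 = 0.8 × 9 / 12 = 0.6 dB.
Output = -11 − 0.6 = -11.6 dB.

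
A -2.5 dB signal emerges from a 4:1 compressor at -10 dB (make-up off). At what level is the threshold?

-12.5 dB

Let T be the threshold. Output overshoot = (input overshoot)/R, so -10 − T = (-2.5 − T)/4.
4·(-10 − T) = -2.5 − T → 3·T = -40 − (-2.5) = -37.5.
T = -37.5/3 = -12.5 dB.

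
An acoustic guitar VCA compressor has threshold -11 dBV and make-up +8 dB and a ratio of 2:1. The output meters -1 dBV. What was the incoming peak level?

Before make-up, the level was -1 − 8 = -9 dBV.
The compressed level sits -9 − (-11) = 2 dB over threshold.
Before 2:1 compression the overshoot was 2 × 2 = 4 dB, so input = -11 + 4 = -7 dBV.

-7 dBV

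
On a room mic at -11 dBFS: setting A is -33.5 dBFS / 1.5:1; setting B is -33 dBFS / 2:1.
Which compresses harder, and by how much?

A: GR = 22.5 − 22.5/1.5 = 7.5 dB.
B: GR = 22 − 22/2 = 11 dB.
Difference: 3.5 dB in favour of B.

B, by 3.5 dB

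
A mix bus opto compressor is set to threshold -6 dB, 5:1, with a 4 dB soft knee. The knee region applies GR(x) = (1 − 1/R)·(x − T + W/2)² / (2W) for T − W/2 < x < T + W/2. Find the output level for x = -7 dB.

-7.1 dB

x − T + W/2 = -7 − (-6) + 2 = 1.
GR = (1 − 1/5) × 1² / 8 = 0.8 × 1 / 8 = 0.1 dB.
Output = -7 − 0.1 = -7.1 dB.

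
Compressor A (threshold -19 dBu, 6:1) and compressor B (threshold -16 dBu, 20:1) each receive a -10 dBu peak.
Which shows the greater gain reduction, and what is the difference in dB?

A, by 1.8 dB

A: overshoot 9 dB → output overshoot 1.5 dB → GR 7.5 dB.
B: overshoot 6 dB → output overshoot 0.3 dB → GR 5.7 dB.
A reduces 1.8 dB more.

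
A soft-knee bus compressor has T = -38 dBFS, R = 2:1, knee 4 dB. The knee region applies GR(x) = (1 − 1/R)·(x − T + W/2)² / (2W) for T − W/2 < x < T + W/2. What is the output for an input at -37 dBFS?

x − T + W/2 = -37 − (-38) + 2 = 3.
GR = (1 − 1/2) × 3² / 8 = 0.5 × 9 / 8 = 0.5625 dB.
Output = -37 − 0.5625 = -37.5625 dBFS.

-37.5625 dBFS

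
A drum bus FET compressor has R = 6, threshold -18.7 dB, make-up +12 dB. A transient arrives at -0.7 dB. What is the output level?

-0.7 dB sits 18 dB over threshold.
The 18 dB excess becomes 3 dB after 6:1 reduction.
So the level is -18.7 + 3 = -15.7 dB; make-up adds 12 dB, giving -3.7 dB.

-3.7 dB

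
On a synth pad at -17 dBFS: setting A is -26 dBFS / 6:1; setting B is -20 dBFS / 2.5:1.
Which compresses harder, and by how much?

A, by 5.7 dB

A: GR = 9 − 9/6 = 7.5 dB.
B: GR = 3 − 3/2.5 = 1.8 dB.
A reduces 5.7 dB more.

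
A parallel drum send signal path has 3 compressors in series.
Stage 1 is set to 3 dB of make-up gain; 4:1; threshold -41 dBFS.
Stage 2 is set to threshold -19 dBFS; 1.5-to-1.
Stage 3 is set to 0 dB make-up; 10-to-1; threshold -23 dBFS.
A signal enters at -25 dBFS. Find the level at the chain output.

-34 dBFS

Stage 1: overshoot 16 dB → 16/4 = 4 dB → -37 dBFS; +3 dB make-up → -34 dBFS.
Stage 2: -34 dBFS is at or below the -19 dBFS threshold — no compression; output -34 dBFS.
Stage 3: -34 dBFS ≤ -23 dBFS, so stage 3 doesn't engage; output -34 dBFS.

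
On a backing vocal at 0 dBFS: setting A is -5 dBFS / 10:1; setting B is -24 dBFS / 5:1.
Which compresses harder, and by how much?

A: GR = 5 − 5/10 = 4.5 dB.
B: GR = 24 − 24/5 = 19.2 dB.
B applies 14.7 dB more gain reduction.

B, by 14.7 dB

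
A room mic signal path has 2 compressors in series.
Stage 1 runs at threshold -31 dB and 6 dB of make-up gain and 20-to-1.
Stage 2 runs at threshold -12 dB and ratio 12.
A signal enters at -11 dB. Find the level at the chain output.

Stage 1: -11 dB is 20 dB over -31 dB; at 20:1 that becomes 1 dB over, giving -30 dB; +6 dB make-up → -24 dB.
Stage 2: -24 dB is at or below the -12 dB threshold — no compression; output -24 dB.

-24 dB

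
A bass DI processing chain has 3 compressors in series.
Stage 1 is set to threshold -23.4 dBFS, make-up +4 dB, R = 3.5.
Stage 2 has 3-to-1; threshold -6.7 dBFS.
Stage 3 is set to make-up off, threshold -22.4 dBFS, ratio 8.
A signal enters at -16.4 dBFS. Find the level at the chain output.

Stage 1: -16.4 dBFS is 7 dB over -23.4 dBFS; at 3.5:1 that becomes 2 dB over, giving -21.4 dBFS; +4 dB make-up → -17.4 dBFS.
Stage 2: -17.4 dBFS is at or below the -6.7 dBFS threshold — no compression; output -17.4 dBFS.
Stage 3: overshoot 5 dB → 5/8 = 0.625 dB → -21.775 dBFS.

-21.775 dBFS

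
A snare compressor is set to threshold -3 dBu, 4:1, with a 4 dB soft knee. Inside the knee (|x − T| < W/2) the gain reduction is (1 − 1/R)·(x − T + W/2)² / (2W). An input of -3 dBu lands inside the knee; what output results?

x − T + W/2 = -3 − (-3) + 2 = 2.
GR = (1 − 1/4) × 2² / 8 = 0.75 × 4 / 8 = 0.375 dB.
Output = -3 − 0.375 = -3.375 dBu.

-3.375 dBu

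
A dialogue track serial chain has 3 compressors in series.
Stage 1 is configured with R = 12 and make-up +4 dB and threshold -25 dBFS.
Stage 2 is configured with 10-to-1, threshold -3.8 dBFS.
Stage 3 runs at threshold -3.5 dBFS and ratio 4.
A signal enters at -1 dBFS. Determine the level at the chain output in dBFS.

-19 dBFS

Stage 1: 24 dB above -25 dBFS, reduced 12:1 to 2 dB above → -23 dBFS; +4 dB make-up → -19 dBFS.
Stage 2: -19 dBFS ≤ -3.8 dBFS, so stage 2 doesn't engage; output -19 dBFS.
Stage 3: -19 dBFS is at or below the -3.5 dBFS threshold — no compression; output -19 dBFS.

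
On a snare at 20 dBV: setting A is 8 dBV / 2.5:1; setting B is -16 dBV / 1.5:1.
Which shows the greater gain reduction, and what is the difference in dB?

B, by 4.8 dB

A: GR = 12 − 12/2.5 = 7.2 dB.
B: GR = 36 − 36/1.5 = 12 dB.
B reduces 4.8 dB more.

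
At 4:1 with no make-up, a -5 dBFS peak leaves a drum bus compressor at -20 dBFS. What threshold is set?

Gain reduction = -5 − (-20) = 15 dB; output overshoot = GR / (R − 1) = 15 / 3 = 5 dB.
Threshold = output − output overshoot = -20 − 5 = -25 dBFS.

-25 dBFS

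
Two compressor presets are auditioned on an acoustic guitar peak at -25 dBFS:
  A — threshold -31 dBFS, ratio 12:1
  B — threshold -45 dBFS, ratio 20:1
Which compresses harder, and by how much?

B, by 13.5 dB

A: GR = 6 − 6/12 = 5.5 dB.
B: GR = 20 − 20/20 = 19 dB.
B reduces 13.5 dB more.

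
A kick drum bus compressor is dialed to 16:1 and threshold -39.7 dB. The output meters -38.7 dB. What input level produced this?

That's 1 dB above the -39.7 dB threshold.
Input overshoot = R × output overshoot = 16 dB → input = -39.7 + 16 = -23.7 dB.

-23.7 dB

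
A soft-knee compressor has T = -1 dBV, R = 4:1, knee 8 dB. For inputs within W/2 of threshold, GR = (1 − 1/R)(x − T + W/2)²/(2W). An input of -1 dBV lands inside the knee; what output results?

x − T + W/2 = -1 − (-1) + 4 = 4.
GR = (1 − 1/4) × 4² / 16 = 0.75 × 16 / 16 = 0.75 dB.
Output = -1 − 0.75 = -1.75 dBV.

-1.75 dBV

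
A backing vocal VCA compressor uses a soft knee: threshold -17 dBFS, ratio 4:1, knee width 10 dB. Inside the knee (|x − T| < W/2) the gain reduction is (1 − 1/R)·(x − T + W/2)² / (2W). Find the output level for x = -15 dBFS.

x − T + W/2 = -15 − (-17) + 5 = 7.
GR = (1 − 1/4) × 7² / 20 = 0.75 × 49 / 20 = 1.8375 dB.
Output = -15 − 1.8375 = -16.8375 dBFS.

-16.8375 dBFS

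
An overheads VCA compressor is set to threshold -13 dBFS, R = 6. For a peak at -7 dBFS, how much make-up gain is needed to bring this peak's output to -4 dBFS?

8 dB

The peak compresses to -13 + 6/6 = -12 dBFS.
To reach -4 dBFS requires -4 − (-12) = 8 dB of make-up.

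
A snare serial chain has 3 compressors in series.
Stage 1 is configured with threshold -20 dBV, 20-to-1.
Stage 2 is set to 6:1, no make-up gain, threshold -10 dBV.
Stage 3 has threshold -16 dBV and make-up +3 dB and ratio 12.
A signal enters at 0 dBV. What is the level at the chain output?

-16 dBV

Stage 1: overshoot 20 dB → 20/20 = 1 dB → -19 dBV.
Stage 2: -19 dBV is at or below the -10 dBV threshold — no compression; output -19 dBV.
Stage 3: -19 dBV is at or below the -16 dBV threshold — no compression; make-up brings it to -16 dBV.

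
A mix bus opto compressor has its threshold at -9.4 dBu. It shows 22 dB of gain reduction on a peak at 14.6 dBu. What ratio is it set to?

Input overshoot = 14.6 − (-9.4) = 24 dB.
Output overshoot = 24 − 22 = 2 dB.
Ratio = input overshoot / output overshoot = 24 / 2 = 12.

12:1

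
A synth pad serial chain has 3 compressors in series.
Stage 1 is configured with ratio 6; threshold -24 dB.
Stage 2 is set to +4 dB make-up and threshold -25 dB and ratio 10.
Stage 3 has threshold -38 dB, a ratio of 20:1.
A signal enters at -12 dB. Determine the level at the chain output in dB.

Stage 1: overshoot 12 dB → 12/6 = 2 dB → -22 dB.
Stage 2: -22 dB is 3 dB over -25 dB; at 10:1 that becomes 0.3 dB over, giving -24.7 dB; +4 dB make-up → -20.7 dB.
Stage 3: 17.3 dB above -38 dB, reduced 20:1 to 0.865 dB above → -37.135 dB.

-37.135 dB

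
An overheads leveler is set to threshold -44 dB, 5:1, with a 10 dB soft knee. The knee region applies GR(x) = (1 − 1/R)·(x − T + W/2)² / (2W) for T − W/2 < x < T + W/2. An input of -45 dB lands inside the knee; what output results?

-45.64 dB

x − T + W/2 = -45 − (-44) + 5 = 4.
GR = (1 − 1/5) × 4² / 20 = 0.8 × 16 / 20 = 0.64 dB.
Output = -45 − 0.64 = -45.64 dB.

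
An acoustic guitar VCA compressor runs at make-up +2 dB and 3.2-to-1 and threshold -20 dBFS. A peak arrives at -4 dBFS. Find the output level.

-13 dBFS

The input is 16 dB above the -20 dBFS threshold.
The 16 dB excess becomes 5 dB after 3.2:1 reduction.
Output = -20 + 5 = -15 dBFS; make-up adds 2 dB, giving -13 dBFS.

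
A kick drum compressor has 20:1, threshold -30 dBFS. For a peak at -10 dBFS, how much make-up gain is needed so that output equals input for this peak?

The peak compresses to -30 + 20/20 = -29 dBFS.
To reach -10 dBFS requires -10 − (-29) = 19 dB of make-up.

19 dB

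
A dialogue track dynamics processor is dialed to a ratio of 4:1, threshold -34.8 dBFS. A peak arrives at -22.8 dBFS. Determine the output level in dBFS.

-31.8 dBFS

Overshoot: -22.8 − (-34.8) = 12 dB.
At 4:1 the overshoot is divided by 4, leaving 3 dB above threshold.
Output = -34.8 + 3 = -31.8 dBFS.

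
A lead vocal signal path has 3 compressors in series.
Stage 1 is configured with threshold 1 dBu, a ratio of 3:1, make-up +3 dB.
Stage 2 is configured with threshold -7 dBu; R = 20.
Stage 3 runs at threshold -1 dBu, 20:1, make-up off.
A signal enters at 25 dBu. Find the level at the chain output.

Stage 1: 25 dBu is 24 dB over 1 dBu; at 3:1 that becomes 8 dB over, giving 9 dBu; +3 dB make-up → 12 dBu.
Stage 2: overshoot 19 dB → 19/20 = 0.95 dB → -6.05 dBu.
Stage 3: -6.05 dBu ≤ -1 dBu, so stage 3 doesn't engage; output -6.05 dBu.

-6.05 dBu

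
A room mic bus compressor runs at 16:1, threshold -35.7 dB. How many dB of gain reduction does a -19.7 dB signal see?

The signal is 16 dB above threshold.
After 16:1 compression the overshoot becomes 16/16 = 1 dB.
So the signal is attenuated by 16 − 1 = 15 dB.

15 dB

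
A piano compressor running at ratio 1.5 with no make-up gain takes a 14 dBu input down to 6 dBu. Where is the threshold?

-10 dBu

Input is 24 dB above T (since output overshoot × R = input overshoot: (6 − T)·1.5 = 14 − T gives T = -10 dBu).
Check: -10 + (14 − (-10))/1.5 = -10 + 16 = 6 dBu. ✓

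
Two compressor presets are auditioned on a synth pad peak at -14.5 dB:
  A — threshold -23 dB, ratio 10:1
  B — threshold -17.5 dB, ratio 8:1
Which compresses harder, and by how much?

A: GR = 8.5 − 8.5/10 = 7.65 dB.
B: GR = 3 − 3/8 = 2.625 dB.
A applies 5.025 dB more gain reduction.

A, by 5.025 dB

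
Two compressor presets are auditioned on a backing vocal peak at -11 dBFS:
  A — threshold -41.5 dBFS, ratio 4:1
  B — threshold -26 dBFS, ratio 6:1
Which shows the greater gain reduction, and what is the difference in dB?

A: GR = 30.5 − 30.5/4 = 22.875 dB.
B: GR = 15 − 15/6 = 12.5 dB.
A reduces 10.375 dB more.

A, by 10.375 dB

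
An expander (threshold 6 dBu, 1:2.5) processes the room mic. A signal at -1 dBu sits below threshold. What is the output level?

-11.5 dBu

Undershoot = 6 − (-1) = 7 dB.
At 1:2.5, that expands to 17.5 dB under threshold.
Output = 6 − 17.5 = -11.5 dBu.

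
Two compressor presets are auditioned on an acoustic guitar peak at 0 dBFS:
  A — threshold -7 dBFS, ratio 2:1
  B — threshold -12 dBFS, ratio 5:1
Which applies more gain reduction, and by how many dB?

A: overshoot 7 dB → output overshoot 3.5 dB → GR 3.5 dB.
B: overshoot 12 dB → output overshoot 2.4 dB → GR 9.6 dB.
B applies 6.1 dB more gain reduction.

B, by 6.1 dB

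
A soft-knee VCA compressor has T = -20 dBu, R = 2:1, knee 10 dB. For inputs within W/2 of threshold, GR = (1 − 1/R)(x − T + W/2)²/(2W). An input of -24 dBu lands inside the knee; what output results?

x − T + W/2 = -24 − (-20) + 5 = 1.
GR = (1 − 1/2) × 1² / 20 = 0.5 × 1 / 20 = 0.025 dB.
Output = -24 − 0.025 = -24.025 dBu.

-24.025 dBu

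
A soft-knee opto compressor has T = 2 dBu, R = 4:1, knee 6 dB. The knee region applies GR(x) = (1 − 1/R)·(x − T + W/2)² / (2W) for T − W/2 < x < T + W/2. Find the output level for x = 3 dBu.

2 dBu

x − T + W/2 = 3 − 2 + 3 = 4.
GR = (1 − 1/4) × 4² / 12 = 0.75 × 16 / 12 = 1 dB.
Output = 3 − 1 = 2 dBu.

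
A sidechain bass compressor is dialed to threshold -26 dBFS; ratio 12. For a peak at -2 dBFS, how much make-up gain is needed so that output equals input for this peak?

The peak compresses to -26 + 24/12 = -24 dBFS.
To reach -2 dBFS requires -2 − (-24) = 22 dB of make-up.

22 dB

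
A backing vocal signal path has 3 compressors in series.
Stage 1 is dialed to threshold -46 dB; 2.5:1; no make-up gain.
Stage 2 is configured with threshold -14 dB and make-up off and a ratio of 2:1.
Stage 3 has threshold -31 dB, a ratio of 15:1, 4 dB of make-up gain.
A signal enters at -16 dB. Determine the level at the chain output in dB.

-30 dB

Stage 1: 30 dB above -46 dB, reduced 2.5:1 to 12 dB above → -34 dB.
Stage 2: -34 dB is at or below the -14 dB threshold — no compression; output -34 dB.
Stage 3: -34 dB is at or below the -31 dB threshold — no compression; make-up brings it to -30 dB.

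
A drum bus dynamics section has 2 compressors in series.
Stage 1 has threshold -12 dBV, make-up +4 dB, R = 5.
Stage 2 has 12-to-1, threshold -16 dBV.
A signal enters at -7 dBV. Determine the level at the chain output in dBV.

-15.25 dBV

Stage 1: overshoot 5 dB → 5/5 = 1 dB → -11 dBV; +4 dB make-up → -7 dBV.
Stage 2: overshoot 9 dB → 9/12 = 0.75 dB → -15.25 dBV.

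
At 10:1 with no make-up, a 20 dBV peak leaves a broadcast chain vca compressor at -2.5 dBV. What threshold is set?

-5 dBV

Input is 25 dB above T (since output overshoot × R = input overshoot: (-2.5 − T)·10 = 20 − T gives T = -5 dBV).
Check: -5 + (20 − (-5))/10 = -5 + 2.5 = -2.5 dBV. ✓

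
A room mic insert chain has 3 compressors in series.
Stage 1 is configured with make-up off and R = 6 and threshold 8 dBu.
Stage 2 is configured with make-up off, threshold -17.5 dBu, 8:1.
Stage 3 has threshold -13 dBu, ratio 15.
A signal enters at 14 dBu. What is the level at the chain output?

Stage 1: overshoot 6 dB → 6/6 = 1 dB → 9 dBu.
Stage 2: overshoot 26.5 dB → 26.5/8 = 3.3125 dB → -14.1875 dBu.
Stage 3: below threshold (-14.1875 ≤ -13); passes unchanged; output -14.1875 dBu.

-14.1875 dBu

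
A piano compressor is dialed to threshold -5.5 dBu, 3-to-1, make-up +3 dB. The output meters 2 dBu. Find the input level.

8 dBu

Before make-up, the level was 2 − 3 = -1 dBu.
The compressed level sits -1 − (-5.5) = 4.5 dB over threshold.
Undo the ratio: input overshoot = 4.5 × 3 = 13.5 dB, giving input = 8 dBu.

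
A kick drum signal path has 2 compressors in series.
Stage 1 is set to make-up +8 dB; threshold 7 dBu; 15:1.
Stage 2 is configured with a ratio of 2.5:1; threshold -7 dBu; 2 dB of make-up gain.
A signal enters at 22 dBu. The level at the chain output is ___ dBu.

4.2 dBu

Stage 1: 22 dBu is 15 dB over 7 dBu; at 15:1 that becomes 1 dB over, giving 8 dBu; +8 dB make-up → 16 dBu.
Stage 2: overshoot 23 dB → 23/2.5 = 9.2 dB → 2.2 dBu; +2 dB make-up → 4.2 dBu.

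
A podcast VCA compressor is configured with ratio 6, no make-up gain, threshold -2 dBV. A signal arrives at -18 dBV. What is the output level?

-18 dBV

-18 dBV is 16 dB below the -2 dBV threshold, so no gain reduction is applied.
Output = input = -18 dBV.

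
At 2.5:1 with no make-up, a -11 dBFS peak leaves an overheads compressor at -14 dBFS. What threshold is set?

-16 dBFS

Gain reduction = -11 − (-14) = 3 dB; output overshoot = GR / (R − 1) = 3 / 1.5 = 2 dB.
Threshold = output − output overshoot = -14 − 2 = -16 dBFS.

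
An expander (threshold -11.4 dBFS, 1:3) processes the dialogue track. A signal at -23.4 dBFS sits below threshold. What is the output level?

-47.4 dBFS

Below threshold, a 1:3 expander applies gain = (3−1)×(T − x) of attenuation.
(3−1) × 12 = 24 dB, so output = -23.4 − 24 = -47.4 dBFS.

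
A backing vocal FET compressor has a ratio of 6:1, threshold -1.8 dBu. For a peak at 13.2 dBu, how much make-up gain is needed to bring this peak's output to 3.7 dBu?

3 dB

Overshoot 15 dB → 15/6 = 2.5 dB after compression, so the compressed level is -1.8 + 2.5 = 0.7 dBu.
Make-up = target − compressed = 3.7 − 0.7 = 3 dB.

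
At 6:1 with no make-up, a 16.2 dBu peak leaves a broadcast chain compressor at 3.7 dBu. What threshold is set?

1.2 dBu

Input is 15 dB above T (since output overshoot × R = input overshoot: (3.7 − T)·6 = 16.2 − T gives T = 1.2 dBu).
Check: 1.2 + (16.2 − 1.2)/6 = 1.2 + 2.5 = 3.7 dBu. ✓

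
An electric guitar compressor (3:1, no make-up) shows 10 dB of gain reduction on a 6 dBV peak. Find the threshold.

-9 dBV

Let T be the threshold. Output overshoot = (input overshoot)/R, so -4 − T = (6 − T)/3.
3·(-4 − T) = 6 − T → 2·T = -12 − 6 = -18.
T = -18/2 = -9 dBV.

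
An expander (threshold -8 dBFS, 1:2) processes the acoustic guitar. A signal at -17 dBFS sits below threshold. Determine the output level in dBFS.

-26 dBFS

The input is 9 dB below the -8 dBFS threshold.
A 1:2 expander multiplies undershoot by 2: 9 × 2 = 18 dB below threshold.
Output = -8 − 18 = -26 dBFS.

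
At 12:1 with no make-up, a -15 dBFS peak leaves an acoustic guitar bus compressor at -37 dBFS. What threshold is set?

Gain reduction = -15 − (-37) = 22 dB; output overshoot = GR / (R − 1) = 22 / 11 = 2 dB.
Threshold = output − output overshoot = -37 − 2 = -39 dBFS.

-39 dBFS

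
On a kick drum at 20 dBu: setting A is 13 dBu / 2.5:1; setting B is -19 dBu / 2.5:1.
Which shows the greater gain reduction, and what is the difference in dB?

A: 7 dB over, compressed to 2.8 dB over, so 4.2 dB of GR.
B: 39 dB over, compressed to 15.6 dB over, so 23.4 dB of GR.
B reduces 19.2 dB more.

B, by 19.2 dB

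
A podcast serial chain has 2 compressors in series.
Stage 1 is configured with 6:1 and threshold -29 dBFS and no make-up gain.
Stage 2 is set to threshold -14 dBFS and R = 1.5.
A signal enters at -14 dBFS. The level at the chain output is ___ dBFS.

Stage 1: -14 dBFS is 15 dB over -29 dBFS; at 6:1 that becomes 2.5 dB over, giving -26.5 dBFS.
Stage 2: -26.5 dBFS is at or below the -14 dBFS threshold — no compression; output -26.5 dBFS.

-26.5 dBFS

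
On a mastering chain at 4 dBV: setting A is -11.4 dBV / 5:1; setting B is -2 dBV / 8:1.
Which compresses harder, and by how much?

A, by 7.07 dB

A: 15.4 dB over, compressed to 3.08 dB over, so 12.32 dB of GR.
B: 6 dB over, compressed to 0.75 dB over, so 5.25 dB of GR.
A applies 7.07 dB more gain reduction.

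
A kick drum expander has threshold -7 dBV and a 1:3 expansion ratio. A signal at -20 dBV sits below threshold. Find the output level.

-46 dBV

The input is 13 dB below the -7 dBV threshold.
A 1:3 expander multiplies undershoot by 3: 13 × 3 = 39 dB below threshold.
Output = -7 − 39 = -46 dBV.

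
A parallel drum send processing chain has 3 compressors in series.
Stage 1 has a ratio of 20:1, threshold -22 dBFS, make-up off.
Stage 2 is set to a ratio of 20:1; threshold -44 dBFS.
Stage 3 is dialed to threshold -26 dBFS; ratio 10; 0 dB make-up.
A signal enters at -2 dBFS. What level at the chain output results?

-42.85 dBFS

Stage 1: -2 dBFS is 20 dB over -22 dBFS; at 20:1 that becomes 1 dB over, giving -21 dBFS.
Stage 2: 23 dB above -44 dBFS, reduced 20:1 to 1.15 dB above → -42.85 dBFS.
Stage 3: -42.85 dBFS ≤ -26 dBFS, so stage 3 doesn't engage; output -42.85 dBFS.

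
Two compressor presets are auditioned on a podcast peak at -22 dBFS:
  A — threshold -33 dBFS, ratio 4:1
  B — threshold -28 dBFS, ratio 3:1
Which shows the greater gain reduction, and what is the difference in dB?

A: GR = 11 − 11/4 = 8.25 dB.
B: GR = 6 − 6/3 = 4 dB.
Difference: 4.25 dB in favour of A.

A, by 4.25 dB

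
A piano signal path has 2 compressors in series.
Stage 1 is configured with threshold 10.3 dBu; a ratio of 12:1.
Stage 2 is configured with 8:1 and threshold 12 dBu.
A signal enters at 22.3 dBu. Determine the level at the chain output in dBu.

11.3 dBu

Stage 1: 12 dB above 10.3 dBu, reduced 12:1 to 1 dB above → 11.3 dBu.
Stage 2: below threshold (11.3 ≤ 12); passes unchanged; output 11.3 dBu.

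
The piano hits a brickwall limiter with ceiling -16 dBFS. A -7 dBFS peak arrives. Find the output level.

-16 dBFS

A brickwall limiter is an ∞:1 compressor: any input above the ceiling is clamped to -16 dBFS.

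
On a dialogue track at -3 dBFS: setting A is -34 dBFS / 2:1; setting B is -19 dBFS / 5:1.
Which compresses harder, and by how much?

A: 31 dB over, compressed to 15.5 dB over, so 15.5 dB of GR.
B: 16 dB over, compressed to 3.2 dB over, so 12.8 dB of GR.
A applies 2.7 dB more gain reduction.

A, by 2.7 dB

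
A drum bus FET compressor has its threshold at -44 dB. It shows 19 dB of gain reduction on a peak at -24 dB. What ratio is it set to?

20:1

Input overshoot = -24 − (-44) = 20 dB.
Output overshoot = 20 − 19 = 1 dB.
Ratio = input overshoot / output overshoot = 20 / 1 = 20.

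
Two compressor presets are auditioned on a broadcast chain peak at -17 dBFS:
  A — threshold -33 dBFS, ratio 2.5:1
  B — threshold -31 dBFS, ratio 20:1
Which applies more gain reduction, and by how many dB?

A: overshoot 16 dB → output overshoot 6.4 dB → GR 9.6 dB.
B: overshoot 14 dB → output overshoot 0.7 dB → GR 13.3 dB.
B applies 3.7 dB more gain reduction.

B, by 3.7 dB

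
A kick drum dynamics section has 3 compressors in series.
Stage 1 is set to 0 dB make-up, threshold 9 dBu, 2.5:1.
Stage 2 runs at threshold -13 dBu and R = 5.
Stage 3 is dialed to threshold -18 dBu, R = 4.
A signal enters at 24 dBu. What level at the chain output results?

-15.35 dBu

Stage 1: 24 dBu is 15 dB over 9 dBu; at 2.5:1 that becomes 6 dB over, giving 15 dBu.
Stage 2: 15 dBu is 28 dB over -13 dBu; at 5:1 that becomes 5.6 dB over, giving -7.4 dBu.
Stage 3: 10.6 dB above -18 dBu, reduced 4:1 to 2.65 dB above → -15.35 dBu.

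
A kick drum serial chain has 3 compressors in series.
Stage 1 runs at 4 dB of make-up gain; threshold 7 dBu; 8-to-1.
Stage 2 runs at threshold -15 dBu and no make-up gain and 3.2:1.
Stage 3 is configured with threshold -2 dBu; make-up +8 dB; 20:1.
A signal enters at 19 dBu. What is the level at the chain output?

Stage 1: 12 dB above 7 dBu, reduced 8:1 to 1.5 dB above → 8.5 dBu; +4 dB make-up → 12.5 dBu.
Stage 2: overshoot 27.5 dB → 27.5/3.2 = 8.59375 dB → -6.40625 dBu.
Stage 3: -6.40625 dBu is at or below the -2 dBu threshold — no compression; make-up brings it to 1.59375 dBu.

1.59375 dBu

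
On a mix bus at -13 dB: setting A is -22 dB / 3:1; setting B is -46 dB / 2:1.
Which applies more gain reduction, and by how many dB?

A: overshoot 9 dB → output overshoot 3 dB → GR 6 dB.
B: overshoot 33 dB → output overshoot 16.5 dB → GR 16.5 dB.
B applies 10.5 dB more gain reduction.

B, by 10.5 dB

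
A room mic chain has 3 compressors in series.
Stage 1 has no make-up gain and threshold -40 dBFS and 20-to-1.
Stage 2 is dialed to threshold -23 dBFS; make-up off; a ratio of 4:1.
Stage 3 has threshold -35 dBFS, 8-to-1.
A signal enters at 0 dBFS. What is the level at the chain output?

Stage 1: 40 dB above -40 dBFS, reduced 20:1 to 2 dB above → -38 dBFS.
Stage 2: -38 dBFS ≤ -23 dBFS, so stage 2 doesn't engage; output -38 dBFS.
Stage 3: -38 dBFS ≤ -35 dBFS, so stage 3 doesn't engage; output -38 dBFS.

-38 dBFS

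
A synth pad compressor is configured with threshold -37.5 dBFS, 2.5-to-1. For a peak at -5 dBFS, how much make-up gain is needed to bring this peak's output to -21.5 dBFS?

The peak compresses to -37.5 + 32.5/2.5 = -24.5 dBFS.
To reach -21.5 dBFS requires -21.5 − (-24.5) = 3 dB of make-up.

3 dB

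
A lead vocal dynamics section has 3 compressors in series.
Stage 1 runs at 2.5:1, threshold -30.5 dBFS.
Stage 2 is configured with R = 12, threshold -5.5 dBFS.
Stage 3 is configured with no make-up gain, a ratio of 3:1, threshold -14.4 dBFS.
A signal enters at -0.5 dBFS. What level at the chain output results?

-18.5 dBFS

Stage 1: -0.5 dBFS is 30 dB over -30.5 dBFS; at 2.5:1 that becomes 12 dB over, giving -18.5 dBFS.
Stage 2: -18.5 dBFS is at or below the -5.5 dBFS threshold — no compression; output -18.5 dBFS.
Stage 3: -18.5 dBFS ≤ -14.4 dBFS, so stage 3 doesn't engage; output -18.5 dBFS.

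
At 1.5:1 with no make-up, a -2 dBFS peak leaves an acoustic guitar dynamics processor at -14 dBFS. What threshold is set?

Input is 36 dB above T (since output overshoot × R = input overshoot: (-14 − T)·1.5 = -2 − T gives T = -38 dBFS).
Check: -38 + (-2 − (-38))/1.5 = -38 + 24 = -14 dBFS. ✓

-38 dBFS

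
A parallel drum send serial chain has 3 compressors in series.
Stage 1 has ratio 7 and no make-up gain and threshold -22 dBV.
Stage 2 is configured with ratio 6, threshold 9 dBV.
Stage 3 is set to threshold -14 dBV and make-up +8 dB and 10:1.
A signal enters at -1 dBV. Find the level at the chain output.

-11 dBV

Stage 1: 21 dB above -22 dBV, reduced 7:1 to 3 dB above → -19 dBV.
Stage 2: below threshold (-19 ≤ 9); passes unchanged; output -19 dBV.
Stage 3: -19 dBV is at or below the -14 dBV threshold — no compression; make-up brings it to -11 dBV.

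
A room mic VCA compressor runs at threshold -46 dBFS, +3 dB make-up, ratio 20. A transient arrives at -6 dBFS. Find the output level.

-41 dBFS

-6 dBFS sits 40 dB over threshold.
The 40 dB excess becomes 2 dB after 20:1 reduction.
So the level is -46 + 2 = -44 dBFS; make-up adds 3 dB, giving -41 dBFS.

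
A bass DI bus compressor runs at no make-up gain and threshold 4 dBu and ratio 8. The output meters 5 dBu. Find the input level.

That's 1 dB above the 4 dBu threshold.
Undo the ratio: input overshoot = 1 × 8 = 8 dB, giving input = 12 dBu.

12 dBu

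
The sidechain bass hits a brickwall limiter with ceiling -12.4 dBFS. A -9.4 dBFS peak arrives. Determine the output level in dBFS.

At ∞:1, everything above -12.4 dBFS is held at the ceiling.

-12.4 dBFS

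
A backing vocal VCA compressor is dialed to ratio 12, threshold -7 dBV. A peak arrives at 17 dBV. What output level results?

-5 dBV

The input is 24 dB above the -7 dBV threshold.
At 12:1 the overshoot is divided by 12, leaving 2 dB above threshold.
Output = -7 + 2 = -5 dBV.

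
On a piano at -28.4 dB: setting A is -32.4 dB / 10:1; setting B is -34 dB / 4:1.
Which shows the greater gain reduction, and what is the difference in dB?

A: overshoot 4 dB → output overshoot 0.4 dB → GR 3.6 dB.
B: overshoot 5.6 dB → output overshoot 1.4 dB → GR 4.2 dB.
B applies 0.6 dB more gain reduction.

B, by 0.6 dB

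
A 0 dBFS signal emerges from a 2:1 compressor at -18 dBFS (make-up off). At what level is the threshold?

Gain reduction = 0 − (-18) = 18 dB; output overshoot = GR / (R − 1) = 18 / 1 = 18 dB.
Threshold = output − output overshoot = -18 − 18 = -36 dBFS.

-36 dBFS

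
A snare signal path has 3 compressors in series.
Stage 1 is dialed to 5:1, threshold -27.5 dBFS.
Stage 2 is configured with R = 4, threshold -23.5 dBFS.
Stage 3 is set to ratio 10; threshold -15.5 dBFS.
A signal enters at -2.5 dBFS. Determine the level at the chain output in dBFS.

-23.25 dBFS

Stage 1: -2.5 dBFS is 25 dB over -27.5 dBFS; at 5:1 that becomes 5 dB over, giving -22.5 dBFS.
Stage 2: 1 dB above -23.5 dBFS, reduced 4:1 to 0.25 dB above → -23.25 dBFS.
Stage 3: -23.25 dBFS ≤ -15.5 dBFS, so stage 3 doesn't engage; output -23.25 dBFS.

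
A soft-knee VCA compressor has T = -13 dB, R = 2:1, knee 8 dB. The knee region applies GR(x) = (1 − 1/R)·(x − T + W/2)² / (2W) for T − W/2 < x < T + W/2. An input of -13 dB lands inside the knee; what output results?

-13.5 dB

x − T + W/2 = -13 − (-13) + 4 = 4.
GR = (1 − 1/2) × 4² / 16 = 0.5 × 16 / 16 = 0.5 dB.
Output = -13 − 0.5 = -13.5 dB.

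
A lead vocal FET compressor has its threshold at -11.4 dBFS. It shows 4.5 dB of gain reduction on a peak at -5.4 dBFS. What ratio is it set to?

Input overshoot = -5.4 − (-11.4) = 6 dB.
Output overshoot = 6 − 4.5 = 1.5 dB.
Ratio = input overshoot / output overshoot = 6 / 1.5 = 4.

4:1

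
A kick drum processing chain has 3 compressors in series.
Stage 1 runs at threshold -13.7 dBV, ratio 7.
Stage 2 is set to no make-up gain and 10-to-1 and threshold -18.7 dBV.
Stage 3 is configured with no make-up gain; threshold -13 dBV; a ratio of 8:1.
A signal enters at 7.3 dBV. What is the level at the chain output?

-17.9 dBV

Stage 1: 7.3 dBV is 21 dB over -13.7 dBV; at 7:1 that becomes 3 dB over, giving -10.7 dBV.
Stage 2: 8 dB above -18.7 dBV, reduced 10:1 to 0.8 dB above → -17.9 dBV.
Stage 3: below threshold (-17.9 ≤ -13); passes unchanged; output -17.9 dBV.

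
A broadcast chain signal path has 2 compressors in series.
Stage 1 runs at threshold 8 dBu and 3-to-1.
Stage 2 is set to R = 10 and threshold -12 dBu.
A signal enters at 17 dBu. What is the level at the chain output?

-9.7 dBu

Stage 1: 9 dB above 8 dBu, reduced 3:1 to 3 dB above → 11 dBu.
Stage 2: overshoot 23 dB → 23/10 = 2.3 dB → -9.7 dBu.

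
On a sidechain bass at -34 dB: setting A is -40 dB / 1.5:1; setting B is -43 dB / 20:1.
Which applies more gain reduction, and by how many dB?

A: GR = 6 − 6/1.5 = 2 dB.
B: GR = 9 − 9/20 = 8.55 dB.
B applies 6.55 dB more gain reduction.

B, by 6.55 dB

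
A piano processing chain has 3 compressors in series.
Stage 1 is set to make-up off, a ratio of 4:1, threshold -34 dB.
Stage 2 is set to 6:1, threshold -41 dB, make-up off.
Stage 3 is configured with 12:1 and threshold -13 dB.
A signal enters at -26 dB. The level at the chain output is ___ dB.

-39.5 dB

Stage 1: -26 dB is 8 dB over -34 dB; at 4:1 that becomes 2 dB over, giving -32 dB.
Stage 2: overshoot 9 dB → 9/6 = 1.5 dB → -39.5 dB.
Stage 3: -39.5 dB is at or below the -13 dB threshold — no compression; output -39.5 dB.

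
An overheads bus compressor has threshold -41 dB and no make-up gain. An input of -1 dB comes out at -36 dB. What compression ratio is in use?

Input overshoot = -1 − (-41) = 40 dB; output overshoot = -36 − (-41) = 5 dB.
Ratio = 40 / 5 = 8.

8:1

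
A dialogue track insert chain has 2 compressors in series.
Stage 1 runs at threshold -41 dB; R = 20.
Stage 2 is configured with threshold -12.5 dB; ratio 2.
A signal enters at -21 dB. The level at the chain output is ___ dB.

Stage 1: overshoot 20 dB → 20/20 = 1 dB → -40 dB.
Stage 2: -40 dB is at or below the -12.5 dB threshold — no compression; output -40 dB.

-40 dB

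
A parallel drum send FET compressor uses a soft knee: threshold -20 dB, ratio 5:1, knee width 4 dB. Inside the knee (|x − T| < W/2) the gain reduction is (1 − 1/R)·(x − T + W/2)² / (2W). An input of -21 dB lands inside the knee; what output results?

x − T + W/2 = -21 − (-20) + 2 = 1.
GR = (1 − 1/5) × 1² / 8 = 0.8 × 1 / 8 = 0.1 dB.
Output = -21 − 0.1 = -21.1 dB.

-21.1 dB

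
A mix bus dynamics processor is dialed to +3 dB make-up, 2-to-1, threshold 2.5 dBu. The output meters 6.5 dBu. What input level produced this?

Stripping the +3 dB make-up gives 3.5 dBu at the gain stage.
That's 1 dB above the 2.5 dBu threshold.
Input overshoot = R × output overshoot = 2 dB → input = 2.5 + 2 = 4.5 dBu.

4.5 dBu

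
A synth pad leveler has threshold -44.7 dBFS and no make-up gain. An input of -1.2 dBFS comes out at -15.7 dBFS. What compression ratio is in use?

1.5:1

Input overshoot = -1.2 − (-44.7) = 43.5 dB; output overshoot = -15.7 − (-44.7) = 29 dB.
Ratio = 43.5 / 29 = 1.5.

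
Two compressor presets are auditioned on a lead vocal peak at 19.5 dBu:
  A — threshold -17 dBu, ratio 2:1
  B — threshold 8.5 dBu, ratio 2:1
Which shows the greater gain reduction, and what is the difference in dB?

A, by 12.75 dB

A: 36.5 dB over, compressed to 18.25 dB over, so 18.25 dB of GR.
B: 11 dB over, compressed to 5.5 dB over, so 5.5 dB of GR.
Difference: 12.75 dB in favour of A.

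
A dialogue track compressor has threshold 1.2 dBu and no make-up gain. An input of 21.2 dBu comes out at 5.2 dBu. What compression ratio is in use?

Input overshoot = 21.2 − 1.2 = 20 dB; output overshoot = 5.2 − 1.2 = 4 dB.
Ratio = 20 / 4 = 5.

5:1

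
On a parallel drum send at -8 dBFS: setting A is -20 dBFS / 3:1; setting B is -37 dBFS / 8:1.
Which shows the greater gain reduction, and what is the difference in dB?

A: 12 dB over, compressed to 4 dB over, so 8 dB of GR.
B: 29 dB over, compressed to 3.625 dB over, so 25.375 dB of GR.
B applies 17.375 dB more gain reduction.

B, by 17.375 dB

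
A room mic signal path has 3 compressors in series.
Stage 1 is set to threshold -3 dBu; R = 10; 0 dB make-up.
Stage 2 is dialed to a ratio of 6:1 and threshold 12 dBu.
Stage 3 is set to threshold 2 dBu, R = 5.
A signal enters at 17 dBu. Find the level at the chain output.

-1 dBu

Stage 1: 17 dBu is 20 dB over -3 dBu; at 10:1 that becomes 2 dB over, giving -1 dBu.
Stage 2: below threshold (-1 ≤ 12); passes unchanged; output -1 dBu.
Stage 3: -1 dBu is at or below the 2 dBu threshold — no compression; output -1 dBu.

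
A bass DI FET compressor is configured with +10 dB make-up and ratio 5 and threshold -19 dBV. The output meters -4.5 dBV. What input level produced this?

3.5 dBV

Remove make-up: -4.5 − 10 = -14.5 dBV.
That's 4.5 dB above the -19 dBV threshold.
Input overshoot = R × output overshoot = 22.5 dB → input = -19 + 22.5 = 3.5 dBV.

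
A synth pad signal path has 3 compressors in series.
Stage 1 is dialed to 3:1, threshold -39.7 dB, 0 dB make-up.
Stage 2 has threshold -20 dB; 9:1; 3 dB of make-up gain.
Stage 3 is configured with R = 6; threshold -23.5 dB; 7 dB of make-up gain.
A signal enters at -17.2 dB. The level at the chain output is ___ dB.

-22.2 dB

Stage 1: -17.2 dB is 22.5 dB over -39.7 dB; at 3:1 that becomes 7.5 dB over, giving -32.2 dB.
Stage 2: -32.2 dB is at or below the -20 dB threshold — no compression; make-up brings it to -29.2 dB.
Stage 3: -29.2 dB ≤ -23.5 dB, so stage 3 doesn't engage; make-up brings it to -22.2 dB.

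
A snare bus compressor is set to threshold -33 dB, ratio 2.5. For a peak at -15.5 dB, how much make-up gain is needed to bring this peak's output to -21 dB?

5 dB

Without make-up, output = threshold + overshoot/2.5 = -33 + 7 = -26 dB.
Gap to target: 5 dB.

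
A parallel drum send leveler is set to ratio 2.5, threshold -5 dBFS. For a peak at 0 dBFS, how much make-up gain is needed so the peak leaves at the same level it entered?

3 dB

Overshoot 5 dB → 5/2.5 = 2 dB after compression, so the compressed level is -5 + 2 = -3 dBFS.
Make-up = target − compressed = 0 − (-3) = 3 dB.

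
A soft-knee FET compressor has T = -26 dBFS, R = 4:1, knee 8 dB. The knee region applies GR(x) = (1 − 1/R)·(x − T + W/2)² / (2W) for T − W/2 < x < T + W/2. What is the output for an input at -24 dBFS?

-25.6875 dBFS

x − T + W/2 = -24 − (-26) + 4 = 6.
GR = (1 − 1/4) × 6² / 16 = 0.75 × 36 / 16 = 1.6875 dB.
Output = -24 − 1.6875 = -25.6875 dBFS.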